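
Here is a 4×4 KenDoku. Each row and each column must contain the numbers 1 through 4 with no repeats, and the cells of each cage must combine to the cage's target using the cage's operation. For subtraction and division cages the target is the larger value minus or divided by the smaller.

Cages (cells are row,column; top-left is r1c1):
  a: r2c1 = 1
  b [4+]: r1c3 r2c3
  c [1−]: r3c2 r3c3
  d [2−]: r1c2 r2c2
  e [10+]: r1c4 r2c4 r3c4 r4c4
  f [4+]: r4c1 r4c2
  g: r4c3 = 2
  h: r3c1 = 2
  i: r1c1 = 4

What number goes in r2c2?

Cage i is a single given cell, so r1c1 = 4.
Cage a is given, so r2c1 = 1.
Row 2 now contains 1, which forces r2c3 = 3.
H is a freebie, so r3c1 = 2.
1 is placed in column 1, which forces r4c1 = 3.
3 is placed in row 4, leaving r4c2 = 1.
Cage g is given, leaving r4c3 = 2.
2 is placed in row 4, which forces r4c4 = 4.
Cage d needs two cells with difference 2, leaving r1c2 = 2.
Column 3 now contains 3, which forces r1c3 = 1.
Row 1 now contains 1, which forces r1c4 = 3.
Cage d needs two cells with difference 2, leaving r2c2 = 4.
4 is placed in column 4, which forces r2c4 = 2.
Cage c's pair has difference 1, which forces r3c2 = 3.
Cage c's pair has difference 1, leaving r3c3 = 4.
Column 4 already has 3, so r3c4 = 1.
The full grid is 4 2 1 3 / 1 4 3 2 / 2 3 4 1 / 3 1 2 4.

4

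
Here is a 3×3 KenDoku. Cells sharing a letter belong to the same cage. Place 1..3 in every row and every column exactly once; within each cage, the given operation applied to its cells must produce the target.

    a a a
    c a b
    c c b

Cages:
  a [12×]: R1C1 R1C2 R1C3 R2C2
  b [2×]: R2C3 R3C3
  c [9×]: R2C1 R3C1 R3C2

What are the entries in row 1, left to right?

Cage c needs product 9, so R2C1 = 3.
Cage a needs product 12; hence R2C2 = 2.
Row 2 now contains 2, which forces R2C3 = 1.
Cage c needs product 9, which forces R3C1 = 1.
Cage c needs product 9, which forces R3C2 = 3.
1 is placed in column 3, leaving R3C3 = 2.
Column 1 already has 1, which forces R1C1 = 2.
Column 2 already has 3, so R1C2 = 1.
Column 3 already has 2, which forces R1C3 = 3.
Filled in: 2 1 3 / 3 2 1 / 1 3 2.

2 1 3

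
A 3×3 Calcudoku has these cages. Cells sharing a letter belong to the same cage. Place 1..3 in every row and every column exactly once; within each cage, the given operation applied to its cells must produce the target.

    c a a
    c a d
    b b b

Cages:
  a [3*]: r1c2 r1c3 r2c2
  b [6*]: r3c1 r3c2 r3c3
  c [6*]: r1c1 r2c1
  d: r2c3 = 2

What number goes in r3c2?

Cage a has product 3, leaving r1c2 = 3.
The 3 cells of cage a must have product 3, leaving r1c3 = 1.
Cage a has product 3, leaving r2c2 = 1.
D is a freebie, so r2c3 = 2.
Column 2 already has 1, which forces r3c2 = 2.
Column 3 already has 2; hence r3c3 = 3.
Row 1 already has 3, so r1c1 = 2.
Row 2 now contains 2, leaving r2c1 = 3.
Row 3 already has 3, leaving r3c1 = 1.
The full grid is 2 3 1 / 3 1 2 / 1 2 3.

2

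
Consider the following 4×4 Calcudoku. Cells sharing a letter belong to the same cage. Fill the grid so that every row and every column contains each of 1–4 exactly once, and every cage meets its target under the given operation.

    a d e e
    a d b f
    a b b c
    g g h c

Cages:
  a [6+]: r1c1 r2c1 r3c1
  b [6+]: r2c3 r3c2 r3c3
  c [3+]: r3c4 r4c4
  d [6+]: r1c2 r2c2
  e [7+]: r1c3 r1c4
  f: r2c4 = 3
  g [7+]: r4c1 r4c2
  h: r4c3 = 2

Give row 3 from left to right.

3 1 4 2

F is a freebie, which forces r2c4 = 3.
Cage h is given, which forces r4c3 = 2.
2 is placed in row 4, so r4c4 = 1.
Cage e's pair has sum 7, which forces r1c3 = 3.
Column 4 now contains 3, leaving r1c4 = 4.
2 is placed in column 3; hence r2c3 = 1.
Column 3 now contains 3; hence r3c3 = 4.
Column 4 now contains 1, so r3c4 = 2.
Cage a needs sum 6; hence r1c1 = 1.
Row 1 now contains 4; hence r1c2 = 2.
Row 2 already has 1, leaving r2c1 = 2.
The two cells of cage d must have sum 6, leaving r2c2 = 4.
Cage a needs sum 6, leaving r3c1 = 3.
Row 3 already has 2, leaving r3c2 = 1.
3 is placed in column 1, which forces r4c1 = 4.
Column 2 already has 4, which forces r4c2 = 3.
The full grid is 1 2 3 4 / 2 4 1 3 / 3 1 4 2 / 4 3 2 1.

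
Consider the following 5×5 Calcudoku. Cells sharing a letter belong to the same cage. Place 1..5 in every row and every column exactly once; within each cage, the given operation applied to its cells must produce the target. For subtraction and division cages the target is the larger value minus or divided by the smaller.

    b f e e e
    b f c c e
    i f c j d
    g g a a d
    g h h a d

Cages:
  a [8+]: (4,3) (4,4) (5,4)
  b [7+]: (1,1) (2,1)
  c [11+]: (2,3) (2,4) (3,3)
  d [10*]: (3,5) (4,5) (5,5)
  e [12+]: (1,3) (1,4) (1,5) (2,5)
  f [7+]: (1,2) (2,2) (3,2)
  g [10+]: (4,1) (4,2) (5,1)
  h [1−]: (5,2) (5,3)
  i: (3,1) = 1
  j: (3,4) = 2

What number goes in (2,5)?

Cage i is a single given cell, leaving (3,1) = 1.
Cage j is a single given cell, which forces (3,4) = 2.
2 is placed in row 3, leaving (3,5) = 5.
2 is placed in row 3, leaving (3,2) = 4.
4 is placed in row 3, so (3,3) = 3.
The 3 cells of cage c must have sum 11, which forces (2,3) = 5.
Cage c has sum 11, which forces (2,4) = 3.
Cage a has sum 8, so (4,3) = 2.
Row 4 already has 2; hence (4,5) = 1.
1 is placed in column 5, so (5,5) = 2.
The 4 cells of cage e must have sum 12, so (1,5) = 3.
Column 5 already has 2, leaving (2,5) = 4.
Cage g has sum 10, leaving (4,1) = 4.
Cage g needs sum 10, leaving (4,2) = 3.
Row 4 already has 1; hence (4,4) = 5.
Cage g needs sum 10, so (5,1) = 3.
Column 2 already has 3, so (5,2) = 5.
Cage h needs two cells with difference 1, so (5,3) = 4.
The 3 cells of cage a must have sum 8, which forces (5,4) = 1.
3 is placed in row 1, so (1,1) = 5.
Column 3 now contains 4, which forces (1,3) = 1.
Column 4 already has 1, leaving (1,4) = 4.
4 is placed in row 2; hence (2,1) = 2.
Row 2 now contains 2, so (2,2) = 1.
1 is placed in row 1, so (1,2) = 2.
Completed grid: 5 2 1 4 3 / 2 1 5 3 4 / 1 4 3 2 5 / 4 3 2 5 1 / 3 5 4 1 2.

4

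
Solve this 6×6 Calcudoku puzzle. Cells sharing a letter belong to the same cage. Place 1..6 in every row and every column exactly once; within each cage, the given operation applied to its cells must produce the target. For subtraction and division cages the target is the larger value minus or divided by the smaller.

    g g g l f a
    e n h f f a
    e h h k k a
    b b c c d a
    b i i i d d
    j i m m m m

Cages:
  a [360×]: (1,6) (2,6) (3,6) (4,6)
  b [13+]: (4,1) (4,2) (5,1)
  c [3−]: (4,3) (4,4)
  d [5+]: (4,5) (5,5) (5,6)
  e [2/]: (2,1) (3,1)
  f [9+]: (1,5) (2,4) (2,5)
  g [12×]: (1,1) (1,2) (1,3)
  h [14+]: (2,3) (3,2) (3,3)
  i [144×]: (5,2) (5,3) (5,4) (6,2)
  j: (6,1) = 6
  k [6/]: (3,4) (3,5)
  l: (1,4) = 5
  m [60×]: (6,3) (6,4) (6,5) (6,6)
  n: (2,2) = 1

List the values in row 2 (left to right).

L is a freebie, leaving (1,4) = 5.
N is a freebie, leaving (2,2) = 1.
Cage j is given, so (6,1) = 6.
Row 5 needs a 5, and only (5,1) is open for it.
In row 6, 2 can only go at (6,2), so (6,2) = 2.
The only place for 2 in row 5 is (5,6).
The 3 cells of cage d must have sum 5, leaving (4,5) = 2.
Cage d has sum 5; hence (5,5) = 1.
Cage f has sum 9, which forces (2,4) = 2.
Cage k's pair has quotient 6, leaving (3,4) = 1.
1 is placed in column 5, leaving (3,5) = 6.
2 is placed in row 4, so (4,1) = 3.
The 3 cells of cage b must have sum 13, so (4,2) = 5.
Row 2 already has 2, which forces (2,1) = 4.
Cage h needs sum 14, which forces (2,3) = 6.
Row 2 now contains 4; hence (2,5) = 3.
Row 2 already has 3, so (2,6) = 5.
Cage e's pair has quotient 2; hence (3,1) = 2.
Cage h has sum 14, so (3,2) = 3.
The 3 cells of cage h must have sum 14, so (3,3) = 5.
Row 3 now contains 3, which forces (3,6) = 4.
Cage c needs two cells with difference 3; hence (4,3) = 1.
The two cells of cage c must have difference 3, so (4,4) = 4.
4 is placed in column 6, so (4,6) = 6.
Column 4 already has 4, which forces (6,4) = 3.
3 is placed in row 6, so (6,6) = 1.
2 is placed in column 1; hence (1,1) = 1.
Column 5 already has 3, which forces (1,5) = 4.
Column 6 now contains 6, which forces (1,6) = 3.
Cage i has product 144, so (5,2) = 4.
The 4 cells of cage i must have product 144; hence (5,3) = 3.
3 is placed in column 4, which forces (5,4) = 6.
3 is placed in row 6, which forces (6,3) = 4.
Cage m has product 60, which forces (6,5) = 5.
4 is placed in row 1, leaving (1,2) = 6.
Row 1 now contains 3, leaving (1,3) = 2.
Filled in: 1 6 2 5 4 3 / 4 1 6 2 3 5 / 2 3 5 1 6 4 / 3 5 1 4 2 6 / 5 4 3 6 1 2 / 6 2 4 3 5 1.

4 1 6 2 3 5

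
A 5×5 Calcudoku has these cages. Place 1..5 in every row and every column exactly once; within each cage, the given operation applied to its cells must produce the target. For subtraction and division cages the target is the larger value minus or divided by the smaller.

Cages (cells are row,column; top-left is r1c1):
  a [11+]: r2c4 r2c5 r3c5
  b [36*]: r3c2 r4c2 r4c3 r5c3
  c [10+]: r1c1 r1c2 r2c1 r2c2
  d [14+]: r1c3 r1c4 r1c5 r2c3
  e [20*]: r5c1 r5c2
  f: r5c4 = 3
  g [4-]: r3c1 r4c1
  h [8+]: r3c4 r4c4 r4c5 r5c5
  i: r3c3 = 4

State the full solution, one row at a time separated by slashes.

Cage i is a single given cell, leaving r3c3 = 4.
Cage f is a single given cell; hence r5c4 = 3.
The 4 cells of cage b must have product 36; hence r3c2 = 3.
Cage b has product 36, which forces r4c3 = 3.
Cage d has sum 14, leaving r1c5 = 3.
Row 2 needs a 3, and only r2c1 is open for it.
In row 4, 5 can only go at r4c1, so r4c1 = 5.
5 is placed in column 1; hence r3c1 = 1.
Row 3 now contains 1, which forces r3c4 = 2.
2 is placed in row 3, leaving r3c5 = 5.
5 is placed in column 1, leaving r5c1 = 4.
Cage e needs two cells with product 20, so r5c2 = 5.
Column 1 now contains 4, which forces r1c1 = 2.
The 4 cells of cage h must have sum 8; hence r4c4 = 1.
Cage h has sum 8, which forces r4c5 = 4.
Cage h needs sum 8, leaving r5c5 = 1.
Cage a has sum 11, leaving r2c4 = 4.
Column 5 already has 1; hence r2c5 = 2.
Row 4 already has 4, so r4c2 = 2.
Row 5 already has 1, which forces r5c3 = 2.
Cage c has sum 10, so r1c2 = 4.
The 4 cells of cage d must have sum 14, which forces r1c3 = 1.
4 is placed in column 4, so r1c4 = 5.
Row 2 already has 4, so r2c2 = 1.
2 is placed in row 2; hence r2c3 = 5.

2 4 1 5 3 / 3 1 5 4 2 / 1 3 4 2 5 / 5 2 3 1 4 / 4 5 2 3 1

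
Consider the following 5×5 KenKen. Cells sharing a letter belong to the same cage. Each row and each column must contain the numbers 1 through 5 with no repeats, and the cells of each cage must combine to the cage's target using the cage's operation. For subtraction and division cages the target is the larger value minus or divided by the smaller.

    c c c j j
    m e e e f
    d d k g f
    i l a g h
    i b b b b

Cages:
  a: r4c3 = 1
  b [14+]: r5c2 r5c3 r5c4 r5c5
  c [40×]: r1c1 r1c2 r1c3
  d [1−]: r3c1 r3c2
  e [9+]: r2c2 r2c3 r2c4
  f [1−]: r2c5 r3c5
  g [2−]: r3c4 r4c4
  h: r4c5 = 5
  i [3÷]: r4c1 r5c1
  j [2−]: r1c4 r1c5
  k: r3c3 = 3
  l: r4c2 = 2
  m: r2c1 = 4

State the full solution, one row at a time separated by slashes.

M is a freebie; hence r2c1 = 4.
Cage k is given, leaving r3c3 = 3.
Cage l is given, so r4c2 = 2.
A is a freebie, leaving r4c3 = 1.
H is a freebie, leaving r4c5 = 5.
The 3 cells of cage e must have sum 9, so r2c3 = 5.
Row 4 already has 1, leaving r4c1 = 3.
3 is placed in row 4; hence r4c4 = 4.
Cage i's pair has quotient 3, which forces r5c1 = 1.
Cage g's pair has difference 2, so r3c4 = 2.
2 is placed in row 3, so r3c1 = 5.
Cage d's pair has difference 1, which forces r3c2 = 4.
Row 3 now contains 4; hence r3c5 = 1.
Column 1 now contains 5, so r1c1 = 2.
Column 2 now contains 4, which forces r1c2 = 5.
Cage c has product 40; hence r1c3 = 4.
5 is placed in row 1, which forces r1c4 = 1.
1 is placed in column 5, which forces r1c5 = 3.
1 is placed in column 4, leaving r2c4 = 3.
Cage f needs two cells with difference 1, which forces r2c5 = 2.
5 is placed in column 2, which forces r5c2 = 3.
Column 3 already has 4, leaving r5c3 = 2.
3 is placed in column 4, which forces r5c4 = 5.
Column 5 already has 2, so r5c5 = 4.
Row 2 now contains 3, which forces r2c2 = 1.

2 5 4 1 3 / 4 1 5 3 2 / 5 4 3 2 1 / 3 2 1 4 5 / 1 3 2 5 4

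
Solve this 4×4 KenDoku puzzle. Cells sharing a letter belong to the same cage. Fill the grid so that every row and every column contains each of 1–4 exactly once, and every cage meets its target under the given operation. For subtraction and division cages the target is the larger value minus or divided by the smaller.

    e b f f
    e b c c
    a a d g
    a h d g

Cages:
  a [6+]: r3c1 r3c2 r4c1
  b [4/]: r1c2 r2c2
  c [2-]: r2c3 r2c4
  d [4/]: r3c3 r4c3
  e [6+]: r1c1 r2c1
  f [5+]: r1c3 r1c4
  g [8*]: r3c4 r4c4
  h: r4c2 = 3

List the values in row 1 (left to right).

Cage h is a single given cell, so r4c2 = 3.
The only place for 3 in row 3 is r3c1.
The only place for 1 in column 1 is r4c1.
Cage a has sum 6, which forces r3c2 = 2.
The two cells of cage d must have quotient 4, so r3c3 = 1.
Row 3 now contains 2, leaving r3c4 = 4.
Row 4 now contains 1, so r4c3 = 4.
Column 4 now contains 4; hence r4c4 = 2.
The two cells of cage f must have sum 5, so r1c3 = 2.
Cage f's pair has sum 5, which forces r1c4 = 3.
The two cells of cage c must have difference 2; hence r2c3 = 3.
Cage c's pair has difference 2, which forces r2c4 = 1.
2 is placed in row 1, which forces r1c1 = 4.
Cage b's pair has quotient 4, so r1c2 = 1.
Cage e's pair has sum 6; hence r2c1 = 2.
1 is placed in row 2, so r2c2 = 4.
The full grid is 4 1 2 3 / 2 4 3 1 / 3 2 1 4 / 1 3 4 2.

4 1 2 3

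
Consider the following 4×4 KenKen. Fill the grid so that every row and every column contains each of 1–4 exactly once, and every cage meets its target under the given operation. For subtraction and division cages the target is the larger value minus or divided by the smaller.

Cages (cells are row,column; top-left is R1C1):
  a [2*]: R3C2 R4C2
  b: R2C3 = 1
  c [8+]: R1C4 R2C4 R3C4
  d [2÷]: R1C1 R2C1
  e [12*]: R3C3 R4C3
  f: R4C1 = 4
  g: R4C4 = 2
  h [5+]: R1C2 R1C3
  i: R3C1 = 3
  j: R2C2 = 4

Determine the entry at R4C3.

3

Cage j is given; hence R2C2 = 4.
Cage b is given, which forces R2C3 = 1.
Row 2 already has 1, so R2C4 = 3.
I is a freebie, leaving R3C1 = 3.
Row 3 now contains 3, so R3C3 = 4.
Row 3 now contains 4; hence R3C4 = 1.
Cage f is given, leaving R4C1 = 4.
Column 3 already has 4; hence R4C3 = 3.
G is a freebie, which forces R4C4 = 2.
Cage d's pair has quotient 2; hence R1C1 = 1.
The two cells of cage h must have sum 5, leaving R1C2 = 3.
Column 3 already has 3, leaving R1C3 = 2.
Column 4 now contains 1, leaving R1C4 = 4.
Row 2 already has 1, so R2C1 = 2.
Row 3 already has 1, leaving R3C2 = 2.
Row 4 now contains 2, leaving R4C2 = 1.
Filled in: 1 3 2 4 / 2 4 1 3 / 3 2 4 1 / 4 1 3 2.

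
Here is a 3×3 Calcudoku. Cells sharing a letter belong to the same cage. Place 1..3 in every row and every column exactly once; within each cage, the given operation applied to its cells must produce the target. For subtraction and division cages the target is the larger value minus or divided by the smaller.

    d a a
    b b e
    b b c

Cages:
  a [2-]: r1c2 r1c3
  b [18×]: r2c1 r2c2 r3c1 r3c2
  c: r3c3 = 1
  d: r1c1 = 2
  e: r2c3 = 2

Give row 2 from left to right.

1 3 2

Cage d is given, so r1c1 = 2.
E is a freebie; hence r2c3 = 2.
Cage c is given, which forces r3c3 = 1.
The two cells of cage a must have difference 2, which forces r1c2 = 1.
1 is placed in column 3, which forces r1c3 = 3.
Cage b needs product 18, which forces r2c1 = 1.
The 4 cells of cage b must have product 18, which forces r2c2 = 3.
Row 3 already has 1, so r3c1 = 3.
The 4 cells of cage b must have product 18, leaving r3c2 = 2.
Filled in: 2 1 3 / 1 3 2 / 3 2 1.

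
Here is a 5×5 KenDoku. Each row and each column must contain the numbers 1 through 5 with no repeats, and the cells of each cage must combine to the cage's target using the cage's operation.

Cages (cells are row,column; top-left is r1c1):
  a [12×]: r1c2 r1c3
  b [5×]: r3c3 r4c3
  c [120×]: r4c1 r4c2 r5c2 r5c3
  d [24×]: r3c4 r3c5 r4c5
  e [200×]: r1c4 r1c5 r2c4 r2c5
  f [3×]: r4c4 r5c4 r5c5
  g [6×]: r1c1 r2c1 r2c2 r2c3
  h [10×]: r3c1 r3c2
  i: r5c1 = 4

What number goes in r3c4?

The 4 cells of cage g must have product 6, leaving r1c1 = 1.
The 3 cells of cage f must have product 3, so r4c4 = 1.
I is a freebie, which forces r5c1 = 4.
The 3 cells of cage f must have product 3, which forces r5c4 = 3.
The 3 cells of cage f must have product 3, which forces r5c5 = 1.
The two cells of cage b must have product 5, which forces r3c3 = 1.
Cage c has product 120, leaving r4c1 = 3.
The 4 cells of cage c must have product 120; hence r4c2 = 4.
Row 4 already has 1, which forces r4c3 = 5.
4 is placed in row 4; hence r4c5 = 2.
Column 3 now contains 5, so r5c3 = 2.
Column 2 already has 4; hence r1c2 = 3.
Cage a needs two cells with product 12, so r1c3 = 4.
Row 1 already has 4, leaving r1c5 = 5.
Column 1 already has 3; hence r2c1 = 2.
The 4 cells of cage g must have product 6, so r2c2 = 1.
Column 3 now contains 2, leaving r2c3 = 3.
Row 2 already has 2, which forces r2c4 = 5.
Column 5 now contains 5, which forces r2c5 = 4.
2 is placed in column 1, leaving r3c1 = 5.
Row 3 already has 5, which forces r3c2 = 2.
Cage d needs product 24; hence r3c4 = 4.
Cage d needs product 24, leaving r3c5 = 3.
2 is placed in row 5; hence r5c2 = 5.
Row 1 now contains 5, so r1c4 = 2.
Filled in: 1 3 4 2 5 / 2 1 3 5 4 / 5 2 1 4 3 / 3 4 5 1 2 / 4 5 2 3 1.

4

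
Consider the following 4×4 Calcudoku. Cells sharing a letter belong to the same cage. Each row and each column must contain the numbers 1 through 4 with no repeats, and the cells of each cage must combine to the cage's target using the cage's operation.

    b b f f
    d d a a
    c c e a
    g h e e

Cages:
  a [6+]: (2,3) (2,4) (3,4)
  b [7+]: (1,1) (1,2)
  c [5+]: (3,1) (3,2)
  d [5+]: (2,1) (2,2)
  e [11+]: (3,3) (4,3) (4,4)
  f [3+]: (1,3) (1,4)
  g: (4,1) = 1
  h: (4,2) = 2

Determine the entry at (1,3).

Cage e needs sum 11, so (3,3) = 4.
G is a freebie, leaving (4,1) = 1.
Cage h is a single given cell; hence (4,2) = 2.
The 3 cells of cage e must have sum 11, leaving (4,3) = 3.
Cage e needs sum 11, leaving (4,4) = 4.
Cage c needs two cells with sum 5, so (3,1) = 2.
The two cells of cage c must have sum 5, which forces (3,2) = 3.
Row 3 already has 3, which forces (3,4) = 1.
The two cells of cage b must have sum 7, which forces (1,1) = 3.
Column 2 already has 3, leaving (1,2) = 4.
Cage f's pair has sum 3; hence (1,3) = 1.
1 is placed in column 4, so (1,4) = 2.
Column 1 already has 2, so (2,1) = 4.
Column 2 already has 3, leaving (2,2) = 1.
The 3 cells of cage a must have sum 6, leaving (2,3) = 2.
Cage a has sum 6; hence (2,4) = 3.
Filled in: 3 4 1 2 / 4 1 2 3 / 2 3 4 1 / 1 2 3 4.

1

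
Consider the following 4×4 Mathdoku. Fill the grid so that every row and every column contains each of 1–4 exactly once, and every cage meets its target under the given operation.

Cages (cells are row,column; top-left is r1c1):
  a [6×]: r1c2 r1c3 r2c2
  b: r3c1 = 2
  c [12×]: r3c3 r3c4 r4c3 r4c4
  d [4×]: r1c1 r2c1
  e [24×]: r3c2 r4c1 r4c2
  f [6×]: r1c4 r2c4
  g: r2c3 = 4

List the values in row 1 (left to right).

4 1 2 3

Cage g is a single given cell, so r2c3 = 4.
Cage b is a single given cell, which forces r3c1 = 2.
Cage d's pair has product 4, so r1c1 = 4.
Row 2 already has 4, leaving r2c1 = 1.
Column 1 already has 4, so r4c1 = 3.
Cage e needs product 24; hence r4c2 = 2.
3 is placed in row 4, leaving r4c3 = 1.
Row 4 now contains 1, which forces r4c4 = 4.
Cage a needs product 6, leaving r1c2 = 1.
Cage a needs product 6, so r1c3 = 2.
Row 1 already has 2; hence r1c4 = 3.
Column 2 now contains 2, leaving r2c2 = 3.
3 is placed in column 4, leaving r2c4 = 2.
The 3 cells of cage e must have product 24, leaving r3c2 = 4.
Column 3 already has 1; hence r3c3 = 3.
Column 4 already has 4, so r3c4 = 1.
Filled in: 4 1 2 3 / 1 3 4 2 / 2 4 3 1 / 3 2 1 4.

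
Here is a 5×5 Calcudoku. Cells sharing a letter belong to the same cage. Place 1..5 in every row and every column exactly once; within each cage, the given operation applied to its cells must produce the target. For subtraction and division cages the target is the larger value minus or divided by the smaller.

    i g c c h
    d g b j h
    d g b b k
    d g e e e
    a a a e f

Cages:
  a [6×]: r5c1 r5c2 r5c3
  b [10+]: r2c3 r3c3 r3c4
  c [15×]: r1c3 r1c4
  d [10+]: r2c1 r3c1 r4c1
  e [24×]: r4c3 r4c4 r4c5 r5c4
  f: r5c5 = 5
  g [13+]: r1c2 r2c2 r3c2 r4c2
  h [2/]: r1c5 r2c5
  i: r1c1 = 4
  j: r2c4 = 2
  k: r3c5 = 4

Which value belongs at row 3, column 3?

Cage i is a single given cell; hence r1c1 = 4.
Cage j is given, which forces r2c4 = 2.
K is a freebie, leaving r3c5 = 4.
Cage f is given, leaving r5c5 = 5.
Cage h's pair has quotient 2, which forces r1c5 = 2.
Column 5 already has 4, leaving r2c5 = 1.
Column 5 already has 1, so r4c5 = 3.
The 4 cells of cage e must have product 24, so r4c3 = 2.
Cage d has sum 10, so r2c1 = 3.
Cage b has sum 10, leaving r2c3 = 4.
Cage d needs sum 10; hence r3c1 = 2.
Row 4 now contains 2; hence r4c1 = 5.
2 is placed in column 1, so r5c1 = 1.
Row 5 already has 1, so r5c3 = 3.
Row 5 already has 1; hence r5c4 = 4.
Column 3 already has 3, which forces r1c3 = 5.
Cage c's pair has product 15; hence r1c4 = 3.
Row 2 now contains 4, leaving r2c2 = 5.
Column 3 now contains 5, so r3c3 = 1.
1 is placed in row 3; hence r3c4 = 5.
Cage g needs sum 13, which forces r4c2 = 4.
4 is placed in column 4, leaving r4c4 = 1.
Row 5 now contains 3; hence r5c2 = 2.
3 is placed in row 1; hence r1c2 = 1.
1 is placed in row 3, so r3c2 = 3.
Completed grid: 4 1 5 3 2 / 3 5 4 2 1 / 2 3 1 5 4 / 5 4 2 1 3 / 1 2 3 4 5.

1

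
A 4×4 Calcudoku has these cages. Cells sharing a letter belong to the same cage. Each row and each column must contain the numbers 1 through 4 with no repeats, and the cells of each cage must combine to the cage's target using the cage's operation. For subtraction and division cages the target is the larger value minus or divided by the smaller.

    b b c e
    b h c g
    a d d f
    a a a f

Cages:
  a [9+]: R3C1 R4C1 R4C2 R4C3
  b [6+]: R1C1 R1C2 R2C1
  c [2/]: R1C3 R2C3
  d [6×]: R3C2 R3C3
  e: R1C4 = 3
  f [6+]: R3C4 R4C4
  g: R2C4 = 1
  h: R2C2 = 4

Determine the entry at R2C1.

3

Cage e is given, leaving R1C4 = 3.
H is a freebie, which forces R2C2 = 4.
Cage g is a single given cell, leaving R2C4 = 1.
The 3 cells of cage b must have sum 6; hence R2C1 = 3.
1 is placed in row 2, leaving R2C3 = 2.
Column 3 now contains 2; hence R3C3 = 3.
Row 3 now contains 3, so R3C2 = 2.
Row 3 already has 2, which forces R3C4 = 4.
Column 2 already has 2, leaving R4C2 = 3.
4 is placed in column 4; hence R4C4 = 2.
The 3 cells of cage b must have sum 6, leaving R1C1 = 2.
Column 2 already has 2, leaving R1C2 = 1.
1 is placed in row 1, so R1C3 = 4.
Row 3 already has 2, leaving R3C1 = 1.
Cage a has sum 9; hence R4C1 = 4.
Cage a has sum 9, leaving R4C3 = 1.
The full grid is 2 1 4 3 / 3 4 2 1 / 1 2 3 4 / 4 3 1 2.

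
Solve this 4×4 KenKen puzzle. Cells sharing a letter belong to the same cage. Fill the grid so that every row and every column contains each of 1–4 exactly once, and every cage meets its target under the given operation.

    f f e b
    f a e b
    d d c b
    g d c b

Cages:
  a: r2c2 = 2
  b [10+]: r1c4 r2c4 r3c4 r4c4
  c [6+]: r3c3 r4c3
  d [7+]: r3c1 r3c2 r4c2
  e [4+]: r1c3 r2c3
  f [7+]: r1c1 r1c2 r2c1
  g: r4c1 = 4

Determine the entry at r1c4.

A is a freebie, which forces r2c2 = 2.
G is a freebie; hence r4c1 = 4.
4 is placed in row 4; hence r4c3 = 2.
2 is placed in column 3; hence r3c3 = 4.
Cage d needs sum 7, leaving r3c1 = 3.
Row 3 now contains 4; hence r3c2 = 1.
1 is placed in row 3; hence r3c4 = 2.
Cage d has sum 7, which forces r4c2 = 3.
Row 4 now contains 3, so r4c4 = 1.
The 3 cells of cage f must have sum 7; hence r1c1 = 2.
Column 2 already has 3, so r1c2 = 4.
Row 1 now contains 4; hence r1c4 = 3.
3 is placed in column 1; hence r2c1 = 1.
Row 2 already has 1, which forces r2c3 = 3.
Column 4 already has 3, which forces r2c4 = 4.
3 is placed in row 1, leaving r1c3 = 1.
Completed grid: 2 4 1 3 / 1 2 3 4 / 3 1 4 2 / 4 3 2 1.

3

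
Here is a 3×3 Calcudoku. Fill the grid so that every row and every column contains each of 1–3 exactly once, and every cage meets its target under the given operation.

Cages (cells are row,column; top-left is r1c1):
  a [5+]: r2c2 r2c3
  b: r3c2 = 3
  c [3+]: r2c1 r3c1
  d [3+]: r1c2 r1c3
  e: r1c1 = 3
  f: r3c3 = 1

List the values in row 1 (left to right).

E is a freebie, leaving r1c1 = 3.
Cage b is a single given cell, so r3c2 = 3.
F is a freebie; hence r3c3 = 1.
Cage d's pair has sum 3, leaving r1c2 = 1.
Column 3 now contains 1, so r1c3 = 2.
Cage c needs two cells with sum 3, which forces r2c1 = 1.
3 is placed in column 2, leaving r2c2 = 2.
Cage a's pair has sum 5; hence r2c3 = 3.
Row 3 now contains 1; hence r3c1 = 2.
Completed grid: 3 1 2 / 1 2 3 / 2 3 1.

3 1 2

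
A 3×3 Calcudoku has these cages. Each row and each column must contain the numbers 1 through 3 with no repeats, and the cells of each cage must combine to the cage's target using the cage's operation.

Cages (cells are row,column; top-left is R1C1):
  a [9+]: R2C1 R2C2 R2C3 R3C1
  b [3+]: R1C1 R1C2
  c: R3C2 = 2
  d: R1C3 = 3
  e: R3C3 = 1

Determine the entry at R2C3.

2

Cage d is given, which forces R1C3 = 3.
Cage a has sum 9, which forces R3C1 = 3.
Cage c is a single given cell, leaving R3C2 = 2.
E is a freebie, which forces R3C3 = 1.
Cage b needs two cells with sum 3, so R1C1 = 2.
2 is placed in column 2, leaving R1C2 = 1.
The 4 cells of cage a must have sum 9, leaving R2C1 = 1.
Cage a needs sum 9, which forces R2C2 = 3.
Column 3 already has 1, so R2C3 = 2.
Filled in: 2 1 3 / 1 3 2 / 3 2 1.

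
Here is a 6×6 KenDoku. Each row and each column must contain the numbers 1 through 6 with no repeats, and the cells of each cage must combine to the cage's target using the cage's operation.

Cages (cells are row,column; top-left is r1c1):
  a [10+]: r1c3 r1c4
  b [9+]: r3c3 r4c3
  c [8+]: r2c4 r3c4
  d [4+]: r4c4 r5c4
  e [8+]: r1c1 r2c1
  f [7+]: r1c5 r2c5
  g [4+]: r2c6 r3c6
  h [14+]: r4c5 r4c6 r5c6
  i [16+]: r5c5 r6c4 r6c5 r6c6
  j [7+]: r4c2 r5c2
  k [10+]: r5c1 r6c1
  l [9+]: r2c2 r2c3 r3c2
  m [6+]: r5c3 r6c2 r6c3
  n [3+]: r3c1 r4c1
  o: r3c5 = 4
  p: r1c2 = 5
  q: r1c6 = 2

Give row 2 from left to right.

P is a freebie, leaving r1c2 = 5.
Q is a freebie, which forces r1c6 = 2.
O is a freebie; hence r3c5 = 4.
The only place for 1 in row 1 is r1c5.
Column 5 now contains 1; hence r2c5 = 6.
In row 1, 3 can only go at r1c1, so r1c1 = 3.
Cage e needs two cells with sum 8; hence r2c1 = 5.
The only place for 2 in row 4 is r4c1.
Column 1 already has 2; hence r3c1 = 1.
1 is placed in row 3, so r3c6 = 3.
Column 6 now contains 3, leaving r2c6 = 1.
Cage l needs sum 9; hence r3c2 = 2.
Row 2 needs a 2, and only r2c4 is open for it.
The two cells of cage c must have sum 8, which forces r3c4 = 6.
Cage a needs two cells with sum 10; hence r1c3 = 6.
Column 4 already has 6, which forces r1c4 = 4.
Row 3 already has 6; hence r3c3 = 5.
The two cells of cage b must have sum 9, which forces r4c3 = 4.
The 3 cells of cage l must have sum 9, so r2c2 = 4.
Column 3 now contains 4, leaving r2c3 = 3.
Cage h needs sum 14, leaving r4c5 = 3.
3 is placed in row 4, so r4c4 = 1.
Cage d needs two cells with sum 4, which forces r5c4 = 3.
Cage m needs sum 6; hence r6c2 = 3.
3 is placed in column 4, leaving r6c4 = 5.
Row 6 now contains 5, so r6c5 = 2.
1 is placed in row 4; hence r4c2 = 6.
Row 4 now contains 6, leaving r4c6 = 5.
The two cells of cage j must have sum 7, leaving r5c2 = 1.
Cage m needs sum 6, which forces r5c3 = 2.
Column 5 now contains 2; hence r5c5 = 5.
Column 6 now contains 5, which forces r5c6 = 6.
2 is placed in row 6; hence r6c3 = 1.
Cage i needs sum 16, so r6c6 = 4.
6 is placed in row 5; hence r5c1 = 4.
4 is placed in row 6; hence r6c1 = 6.
The full grid is 3 5 6 4 1 2 / 5 4 3 2 6 1 / 1 2 5 6 4 3 / 2 6 4 1 3 5 / 4 1 2 3 5 6 / 6 3 1 5 2 4.

5 4 3 2 6 1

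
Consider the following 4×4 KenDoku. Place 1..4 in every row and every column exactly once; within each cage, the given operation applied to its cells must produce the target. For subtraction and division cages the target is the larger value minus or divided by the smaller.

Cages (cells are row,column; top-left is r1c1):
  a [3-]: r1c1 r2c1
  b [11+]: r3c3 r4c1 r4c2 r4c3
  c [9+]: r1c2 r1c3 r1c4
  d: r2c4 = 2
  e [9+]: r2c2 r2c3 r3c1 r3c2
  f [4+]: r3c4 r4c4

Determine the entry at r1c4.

4

Cage d is a single given cell, leaving r2c4 = 2.
Row 1 needs a 1, and only r1c1 is open for it.
Column 1 already has 1; hence r2c1 = 4.
The only place for 1 in row 3 is r3c4.
Column 4 now contains 1, leaving r4c4 = 3.
Column 4 already has 3, which forces r1c4 = 4.
Cage b needs sum 11, which forces r3c3 = 4.
Row 4 now contains 3, so r4c1 = 2.
Cage b has sum 11; hence r4c2 = 4.
The 4 cells of cage b must have sum 11, which forces r4c3 = 1.
Cage e has sum 9, leaving r2c2 = 1.
Column 3 now contains 1, which forces r2c3 = 3.
2 is placed in column 1, leaving r3c1 = 3.
The 4 cells of cage e must have sum 9, leaving r3c2 = 2.
Column 2 already has 2, leaving r1c2 = 3.
3 is placed in column 3, which forces r1c3 = 2.
Completed grid: 1 3 2 4 / 4 1 3 2 / 3 2 4 1 / 2 4 1 3.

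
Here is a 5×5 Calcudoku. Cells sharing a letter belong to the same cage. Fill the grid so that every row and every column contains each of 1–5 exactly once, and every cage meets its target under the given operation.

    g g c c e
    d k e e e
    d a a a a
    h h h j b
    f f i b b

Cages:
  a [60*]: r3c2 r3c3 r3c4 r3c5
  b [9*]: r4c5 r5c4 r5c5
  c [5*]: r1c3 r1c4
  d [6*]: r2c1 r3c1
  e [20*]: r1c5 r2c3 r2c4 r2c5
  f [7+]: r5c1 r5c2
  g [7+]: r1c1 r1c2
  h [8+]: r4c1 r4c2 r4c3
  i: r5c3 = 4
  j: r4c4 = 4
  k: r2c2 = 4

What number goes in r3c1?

Cage k is a single given cell, so r2c2 = 4.
Cage j is given, which forces r4c4 = 4.
The 3 cells of cage b must have product 9; hence r4c5 = 3.
Cage i is given; hence r5c3 = 4.
The 3 cells of cage b must have product 9; hence r5c4 = 3.
The 3 cells of cage b must have product 9, which forces r5c5 = 1.
1 is placed in column 5; hence r1c5 = 2.
1 is placed in column 5, which forces r2c5 = 5.
Cage a needs product 60, so r3c5 = 4.
Cage g's pair has sum 7; hence r1c1 = 4.
Cage g's pair has sum 7, leaving r1c2 = 3.
Cage a needs product 60, leaving r3c3 = 3.
The two cells of cage d must have product 6, which forces r2c1 = 3.
3 is placed in row 3, leaving r3c1 = 2.
Column 1 now contains 2, which forces r5c1 = 5.
5 is placed in row 5, which forces r5c2 = 2.
Column 1 already has 5; hence r4c1 = 1.
Cage h has sum 8, so r4c2 = 5.
The 3 cells of cage h must have sum 8; hence r4c3 = 2.
2 is placed in column 3; hence r2c3 = 1.
Cage e needs product 20; hence r2c4 = 2.
Column 2 now contains 5, leaving r3c2 = 1.
The 4 cells of cage a must have product 60, leaving r3c4 = 5.
1 is placed in column 3, so r1c3 = 5.
5 is placed in column 4; hence r1c4 = 1.
Filled in: 4 3 5 1 2 / 3 4 1 2 5 / 2 1 3 5 4 / 1 5 2 4 3 / 5 2 4 3 1.

2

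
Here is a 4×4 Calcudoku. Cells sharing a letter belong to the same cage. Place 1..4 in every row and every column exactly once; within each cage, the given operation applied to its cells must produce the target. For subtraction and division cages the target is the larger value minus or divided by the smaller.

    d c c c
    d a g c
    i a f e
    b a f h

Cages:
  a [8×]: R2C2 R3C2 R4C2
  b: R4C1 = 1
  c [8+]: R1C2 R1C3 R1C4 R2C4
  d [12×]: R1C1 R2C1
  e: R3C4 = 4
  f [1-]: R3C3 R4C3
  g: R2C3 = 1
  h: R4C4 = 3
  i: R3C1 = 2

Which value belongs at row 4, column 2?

2

Cage g is given, so R2C3 = 1.
1 is placed in row 2; hence R2C4 = 2.
Cage i is given, so R3C1 = 2.
Cage e is given, so R3C4 = 4.
Cage b is a single given cell, leaving R4C1 = 1.
Cage h is a single given cell, leaving R4C4 = 3.
3 is placed in column 4, which forces R1C4 = 1.
Row 2 already has 2; hence R2C2 = 4.
Row 3 now contains 4, so R3C2 = 1.
Row 3 now contains 4, which forces R3C3 = 3.
Cage a needs product 8; hence R4C2 = 2.
Row 4 now contains 2, so R4C3 = 4.
Cage d's pair has product 12, leaving R1C1 = 4.
Column 2 already has 2, so R1C2 = 3.
Column 3 already has 3, leaving R1C3 = 2.
4 is placed in row 2, so R2C1 = 3.
Completed grid: 4 3 2 1 / 3 4 1 2 / 2 1 3 4 / 1 2 4 3.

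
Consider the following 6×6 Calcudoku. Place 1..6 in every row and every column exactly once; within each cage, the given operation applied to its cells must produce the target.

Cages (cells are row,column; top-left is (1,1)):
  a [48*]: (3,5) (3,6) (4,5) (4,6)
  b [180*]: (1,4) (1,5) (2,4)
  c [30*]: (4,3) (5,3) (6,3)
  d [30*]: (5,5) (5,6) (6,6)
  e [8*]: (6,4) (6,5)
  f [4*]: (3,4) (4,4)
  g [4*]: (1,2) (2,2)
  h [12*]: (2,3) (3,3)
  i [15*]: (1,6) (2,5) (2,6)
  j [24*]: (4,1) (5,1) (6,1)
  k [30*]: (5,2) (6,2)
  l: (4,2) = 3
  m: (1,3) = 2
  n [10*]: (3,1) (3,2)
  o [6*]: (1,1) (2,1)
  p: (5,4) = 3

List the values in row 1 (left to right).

Cage m is given, so (1,3) = 2.
Cage b needs product 180; hence (1,4) = 5.
Cage b has product 180, which forces (1,5) = 6.
Cage b has product 180, so (2,4) = 6.
L is a freebie, which forces (4,2) = 3.
P is a freebie, which forces (5,4) = 3.
The two cells of cage o must have product 6; hence (1,1) = 3.
Row 1 already has 3, so (1,6) = 1.
The two cells of cage o must have product 6, which forces (2,1) = 2.
Column 1 already has 2, leaving (3,1) = 5.
Row 3 now contains 5, leaving (3,2) = 2.
1 is placed in row 1, so (1,2) = 4.
Cage g's pair has product 4, which forces (2,2) = 1.
In row 2, 4 can only go at (2,3), so (2,3) = 4.
Column 3 now contains 4; hence (3,3) = 3.
The only place for 6 in row 3 is (3,6).
Cage d needs product 30, leaving (6,6) = 3.
The 3 cells of cage i must have product 15, which forces (2,5) = 3.
Column 6 already has 3, which forces (2,6) = 5.
5 is placed in column 6, leaving (5,6) = 2.
Cage a has product 48; hence (3,5) = 1.
Cage a has product 48, which forces (4,5) = 2.
Column 6 already has 2, so (4,6) = 4.
Row 5 now contains 2; hence (5,5) = 5.
2 is placed in column 5, so (6,5) = 4.
1 is placed in row 3; hence (3,4) = 4.
Row 4 already has 4, so (4,4) = 1.
Cage j needs product 24, which forces (5,1) = 4.
Row 5 now contains 5, which forces (5,2) = 6.
Row 5 already has 6, so (5,3) = 1.
Cage k's pair has product 30; hence (6,2) = 5.
Row 6 now contains 5, which forces (6,3) = 6.
Row 6 already has 4, so (6,4) = 2.
Row 4 already has 1, leaving (4,1) = 6.
Column 3 now contains 6, which forces (4,3) = 5.
6 is placed in row 6; hence (6,1) = 1.
Filled in: 3 4 2 5 6 1 / 2 1 4 6 3 5 / 5 2 3 4 1 6 / 6 3 5 1 2 4 / 4 6 1 3 5 2 / 1 5 6 2 4 3.

3 4 2 5 6 1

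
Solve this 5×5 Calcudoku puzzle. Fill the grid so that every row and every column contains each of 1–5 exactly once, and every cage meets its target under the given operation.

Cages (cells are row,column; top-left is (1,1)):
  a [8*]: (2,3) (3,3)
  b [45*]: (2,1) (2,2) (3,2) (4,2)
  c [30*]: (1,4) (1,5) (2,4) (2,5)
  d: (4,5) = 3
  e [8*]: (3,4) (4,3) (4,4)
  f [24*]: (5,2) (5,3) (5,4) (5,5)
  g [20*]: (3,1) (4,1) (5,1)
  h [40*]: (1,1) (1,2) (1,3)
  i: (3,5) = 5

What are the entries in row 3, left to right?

The 4 cells of cage b must have product 45, leaving (2,1) = 3.
Cage i is given, which forces (3,5) = 5.
D is a freebie, so (4,5) = 3.
Cage c has product 30; hence (1,4) = 3.
Cage c needs product 30; hence (2,4) = 5.
Cage b has product 45, leaving (3,2) = 3.
Row 2 already has 5, leaving (2,2) = 1.
Row 2 already has 1; hence (2,5) = 2.
The 4 cells of cage b must have product 45, so (4,2) = 5.
Cage f needs product 24; hence (5,3) = 3.
Column 5 now contains 2, so (1,5) = 1.
Row 2 already has 2, which forces (2,3) = 4.
The two cells of cage a must have product 8, so (3,3) = 2.
Column 3 already has 2, which forces (4,3) = 1.
Cage g needs product 20, so (5,1) = 5.
1 is placed in column 5, which forces (5,5) = 4.
Column 3 already has 2, leaving (1,3) = 5.
Cage g has product 20, which forces (3,1) = 1.
Cage e has product 8, so (3,4) = 4.
1 is placed in row 4, so (4,1) = 4.
Cage e needs product 8, leaving (4,4) = 2.
Row 5 already has 4, so (5,2) = 2.
The 4 cells of cage f must have product 24, which forces (5,4) = 1.
Column 1 now contains 4; hence (1,1) = 2.
Column 2 already has 2, leaving (1,2) = 4.
Filled in: 2 4 5 3 1 / 3 1 4 5 2 / 1 3 2 4 5 / 4 5 1 2 3 / 5 2 3 1 4.

1 3 2 4 5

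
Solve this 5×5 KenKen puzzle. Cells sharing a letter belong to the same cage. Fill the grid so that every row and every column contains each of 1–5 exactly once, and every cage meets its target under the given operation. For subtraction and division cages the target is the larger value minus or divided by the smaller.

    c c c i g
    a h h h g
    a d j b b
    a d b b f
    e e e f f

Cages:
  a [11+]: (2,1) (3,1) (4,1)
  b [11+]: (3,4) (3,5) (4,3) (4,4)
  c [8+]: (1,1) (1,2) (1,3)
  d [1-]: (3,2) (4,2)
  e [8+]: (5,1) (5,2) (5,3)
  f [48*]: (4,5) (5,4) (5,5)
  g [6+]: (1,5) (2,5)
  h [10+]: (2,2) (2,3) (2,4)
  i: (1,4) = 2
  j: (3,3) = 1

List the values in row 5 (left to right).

I is a freebie, which forces (1,4) = 2.
J is a freebie, which forces (3,3) = 1.
Cage f needs product 48; hence (4,5) = 4.
Cage f needs product 48, leaving (5,4) = 4.
The 3 cells of cage f must have product 48, which forces (5,5) = 3.
Cage b needs sum 11, so (4,4) = 1.
The only place for 5 in row 1 is (1,5).
5 is placed in column 5, which forces (2,5) = 1.
5 is placed in column 5; hence (3,5) = 2.
The only place for 4 in row 2 is (2,1).
Column 1 already has 4, leaving (3,1) = 5.
Row 3 now contains 5, leaving (3,4) = 3.
Cage a needs sum 11, which forces (4,1) = 2.
Column 1 now contains 2, leaving (5,1) = 1.
Column 1 already has 1, so (1,1) = 3.
Cage c has sum 8, which forces (1,2) = 1.
The 3 cells of cage c must have sum 8, leaving (1,3) = 4.
Column 4 already has 3, which forces (2,4) = 5.
3 is placed in row 3, leaving (3,2) = 4.
The 4 cells of cage b must have sum 11, which forces (4,3) = 5.
Column 3 already has 5, so (5,3) = 2.
The 3 cells of cage h must have sum 10, leaving (2,2) = 2.
Column 3 now contains 2, leaving (2,3) = 3.
Row 4 now contains 5, so (4,2) = 3.
Row 5 already has 2; hence (5,2) = 5.
Filled in: 3 1 4 2 5 / 4 2 3 5 1 / 5 4 1 3 2 / 2 3 5 1 4 / 1 5 2 4 3.

1 5 2 4 3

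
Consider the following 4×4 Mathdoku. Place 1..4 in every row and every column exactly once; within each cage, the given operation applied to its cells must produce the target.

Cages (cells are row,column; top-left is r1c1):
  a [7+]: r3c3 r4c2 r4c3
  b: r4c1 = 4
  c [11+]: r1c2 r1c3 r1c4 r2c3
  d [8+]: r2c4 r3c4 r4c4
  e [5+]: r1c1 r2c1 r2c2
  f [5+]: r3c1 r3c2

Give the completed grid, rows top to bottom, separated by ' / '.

Cage b is given, which forces r4c1 = 4.
In column 4, 2 can only go at r1c4, so r1c4 = 2.
Row 1 now contains 2, which forces r1c1 = 1.
Cage e has sum 5, so r2c1 = 3.
Cage e needs sum 5, so r2c2 = 1.
1 is placed in row 2, leaving r2c4 = 4.
Column 1 already has 3, so r3c1 = 2.
4 is placed in row 2, which forces r2c3 = 2.
The two cells of cage f must have sum 5, which forces r3c2 = 3.
Row 3 now contains 3; hence r3c3 = 4.
Row 3 now contains 3; hence r3c4 = 1.
3 is placed in column 2, which forces r4c2 = 2.
Cage a has sum 7, which forces r4c3 = 1.
Column 4 already has 1; hence r4c4 = 3.
3 is placed in column 2, which forces r1c2 = 4.
Column 3 already has 4; hence r1c3 = 3.

1 4 3 2 / 3 1 2 4 / 2 3 4 1 / 4 2 1 3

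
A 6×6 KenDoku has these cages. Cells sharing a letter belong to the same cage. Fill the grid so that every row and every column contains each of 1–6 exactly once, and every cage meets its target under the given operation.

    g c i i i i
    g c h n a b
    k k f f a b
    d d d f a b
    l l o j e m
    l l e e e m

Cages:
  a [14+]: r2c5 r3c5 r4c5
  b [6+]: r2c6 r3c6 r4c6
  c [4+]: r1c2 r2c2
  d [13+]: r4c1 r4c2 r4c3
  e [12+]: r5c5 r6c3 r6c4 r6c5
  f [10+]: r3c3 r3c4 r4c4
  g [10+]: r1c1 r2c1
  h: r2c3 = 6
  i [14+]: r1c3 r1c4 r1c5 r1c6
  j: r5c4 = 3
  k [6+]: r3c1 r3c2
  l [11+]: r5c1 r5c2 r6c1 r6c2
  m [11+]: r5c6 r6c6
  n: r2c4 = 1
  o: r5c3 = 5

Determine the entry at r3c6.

3

H is a freebie, which forces r2c3 = 6.
Cage n is a single given cell; hence r2c4 = 1.
Cage o is a single given cell; hence r5c3 = 5.
Cage j is given; hence r5c4 = 3.
Row 5 now contains 5, leaving r5c6 = 6.
6 is placed in column 6, leaving r6c6 = 5.
Cage g needs two cells with sum 10, so r1c1 = 6.
Cage c's pair has sum 4; hence r1c2 = 1.
6 is placed in row 2, so r2c1 = 4.
Row 2 already has 1, leaving r2c2 = 3.
Row 2 already has 3; hence r2c5 = 5.
Row 2 already has 3, leaving r2c6 = 2.
Cage i has sum 14; hence r1c4 = 5.
The 3 cells of cage d must have sum 13, leaving r4c2 = 6.
6 is placed in row 4, leaving r4c5 = 3.
Row 4 now contains 3; hence r4c6 = 1.
Column 2 now contains 6, so r6c2 = 2.
Column 5 now contains 3, leaving r3c5 = 6.
Column 6 already has 1, leaving r3c6 = 3.
Row 4 now contains 3, so r4c1 = 5.
The 3 cells of cage d must have sum 13, so r4c3 = 2.
Row 4 now contains 2, leaving r4c4 = 4.
The 4 cells of cage l must have sum 11, which forces r5c1 = 2.
Column 2 now contains 2, which forces r5c2 = 4.
Row 5 now contains 4, which forces r5c5 = 1.
2 is placed in row 6, so r6c1 = 3.
3 is placed in row 6, so r6c3 = 1.
Column 4 already has 4, so r6c4 = 6.
1 is placed in column 5; hence r6c5 = 4.
Cage i needs sum 14, leaving r1c3 = 3.
Column 5 now contains 4; hence r1c5 = 2.
Column 6 already has 3, leaving r1c6 = 4.
Column 1 already has 2, which forces r3c1 = 1.
4 is placed in column 2, which forces r3c2 = 5.
2 is placed in column 3, so r3c3 = 4.
6 is placed in row 3, which forces r3c4 = 2.
Completed grid: 6 1 3 5 2 4 / 4 3 6 1 5 2 / 1 5 4 2 6 3 / 5 6 2 4 3 1 / 2 4 5 3 1 6 / 3 2 1 6 4 5.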